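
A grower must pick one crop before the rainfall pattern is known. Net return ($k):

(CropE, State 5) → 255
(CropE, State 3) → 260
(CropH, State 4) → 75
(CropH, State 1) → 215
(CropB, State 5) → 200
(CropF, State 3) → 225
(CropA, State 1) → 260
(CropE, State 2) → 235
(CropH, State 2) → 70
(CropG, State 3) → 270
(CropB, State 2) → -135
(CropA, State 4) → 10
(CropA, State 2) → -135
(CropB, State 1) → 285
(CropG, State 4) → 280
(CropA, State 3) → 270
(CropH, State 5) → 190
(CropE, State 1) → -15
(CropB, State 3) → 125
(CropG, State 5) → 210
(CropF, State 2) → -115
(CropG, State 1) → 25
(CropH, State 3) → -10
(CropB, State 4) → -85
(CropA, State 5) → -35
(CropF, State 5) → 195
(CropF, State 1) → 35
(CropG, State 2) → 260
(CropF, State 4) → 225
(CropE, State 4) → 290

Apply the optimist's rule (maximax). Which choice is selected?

Row maxima: CropG=280, CropE=290, CropA=270, CropB=285, CropH=215, CropF=225
Best best-case = 290 → CropE.

CropE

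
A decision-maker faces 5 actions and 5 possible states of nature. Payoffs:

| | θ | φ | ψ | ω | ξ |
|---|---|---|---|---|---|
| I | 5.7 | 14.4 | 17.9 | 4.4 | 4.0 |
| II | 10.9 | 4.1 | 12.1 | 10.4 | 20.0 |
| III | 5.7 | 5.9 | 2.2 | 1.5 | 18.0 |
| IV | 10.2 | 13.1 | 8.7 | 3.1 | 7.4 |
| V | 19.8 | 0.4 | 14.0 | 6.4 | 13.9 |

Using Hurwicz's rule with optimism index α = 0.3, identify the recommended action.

II

I: 0.3·17.9 + 0.7·4.0 = 8.17
II: 0.3·20.0 + 0.7·4.1 = 8.87
III: 0.3·18.0 + 0.7·1.5 = 6.45
IV: 0.3·13.1 + 0.7·3.1 = 6.1
V: 0.3·19.8 + 0.7·0.4 = 6.22
Highest Hurwicz score = 8.87 → II.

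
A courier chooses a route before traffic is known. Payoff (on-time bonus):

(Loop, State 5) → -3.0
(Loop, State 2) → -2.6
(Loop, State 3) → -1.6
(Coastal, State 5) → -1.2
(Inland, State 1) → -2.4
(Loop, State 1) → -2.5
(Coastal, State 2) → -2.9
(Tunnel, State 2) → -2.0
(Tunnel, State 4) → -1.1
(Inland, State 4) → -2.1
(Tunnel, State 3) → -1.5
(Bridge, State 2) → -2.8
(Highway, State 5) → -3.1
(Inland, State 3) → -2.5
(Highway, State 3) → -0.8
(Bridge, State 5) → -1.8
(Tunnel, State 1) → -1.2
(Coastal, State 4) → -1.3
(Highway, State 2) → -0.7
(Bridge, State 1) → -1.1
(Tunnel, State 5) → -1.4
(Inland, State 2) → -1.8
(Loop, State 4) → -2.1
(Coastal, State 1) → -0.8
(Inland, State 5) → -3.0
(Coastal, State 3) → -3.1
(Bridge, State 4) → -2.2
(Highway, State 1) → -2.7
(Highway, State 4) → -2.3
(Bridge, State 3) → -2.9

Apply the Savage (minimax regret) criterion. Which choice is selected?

Tunnel

Column bests: State 1=-0.8, State 2=-0.7, State 3=-0.8, State 4=-1.1, State 5=-1.2.
Bridge regrets: 0.3, 2.1, 2.1, 1.1, 0.6 → max 2.1
Coastal regrets: 0.0, 2.2, 2.3, 0.2, 0.0 → max 2.3
Tunnel regrets: 0.4, 1.3, 0.7, 0.0, 0.2 → max 1.3
Highway regrets: 1.9, 0.0, 0.0, 1.2, 1.9 → max 1.9
Inland regrets: 1.6, 1.1, 1.7, 1.0, 1.8 → max 1.8
Loop regrets: 1.7, 1.9, 0.8, 1.0, 1.8 → max 1.9
Smallest max regret = 1.3 → Tunnel.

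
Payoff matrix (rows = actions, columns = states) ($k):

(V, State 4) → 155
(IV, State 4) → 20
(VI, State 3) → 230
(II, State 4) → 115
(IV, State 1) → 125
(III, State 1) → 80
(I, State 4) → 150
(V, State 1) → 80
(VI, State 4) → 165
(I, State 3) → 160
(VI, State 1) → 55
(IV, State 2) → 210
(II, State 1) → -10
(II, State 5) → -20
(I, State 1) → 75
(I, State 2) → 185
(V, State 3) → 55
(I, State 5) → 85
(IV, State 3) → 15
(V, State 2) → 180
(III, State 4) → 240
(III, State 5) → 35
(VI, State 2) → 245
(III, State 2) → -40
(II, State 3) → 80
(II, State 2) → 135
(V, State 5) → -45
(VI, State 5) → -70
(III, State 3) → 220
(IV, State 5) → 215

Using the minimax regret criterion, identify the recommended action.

I

Column bests: State 1=125, State 2=245, State 3=230, State 4=240, State 5=215.
I regrets: 50, 60, 70, 90, 130 → max 130
II regrets: 135, 110, 150, 125, 235 → max 235
III regrets: 45, 285, 10, 0, 180 → max 285
IV regrets: 0, 35, 215, 220, 0 → max 220
V regrets: 45, 65, 175, 85, 260 → max 260
VI regrets: 70, 0, 0, 75, 285 → max 285
Smallest max regret = 130 → I.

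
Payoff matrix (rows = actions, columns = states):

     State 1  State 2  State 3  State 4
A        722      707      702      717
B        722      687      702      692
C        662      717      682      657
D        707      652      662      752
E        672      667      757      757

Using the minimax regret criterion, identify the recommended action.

Column bests: State 1=722, State 2=717, State 3=757, State 4=757.
A regrets: 0, 10, 55, 40 → max 55
B regrets: 0, 30, 55, 65 → max 65
C regrets: 60, 0, 75, 100 → max 100
D regrets: 15, 65, 95, 5 → max 95
E regrets: 50, 50, 0, 0 → max 50
Smallest max regret = 50 → E.

E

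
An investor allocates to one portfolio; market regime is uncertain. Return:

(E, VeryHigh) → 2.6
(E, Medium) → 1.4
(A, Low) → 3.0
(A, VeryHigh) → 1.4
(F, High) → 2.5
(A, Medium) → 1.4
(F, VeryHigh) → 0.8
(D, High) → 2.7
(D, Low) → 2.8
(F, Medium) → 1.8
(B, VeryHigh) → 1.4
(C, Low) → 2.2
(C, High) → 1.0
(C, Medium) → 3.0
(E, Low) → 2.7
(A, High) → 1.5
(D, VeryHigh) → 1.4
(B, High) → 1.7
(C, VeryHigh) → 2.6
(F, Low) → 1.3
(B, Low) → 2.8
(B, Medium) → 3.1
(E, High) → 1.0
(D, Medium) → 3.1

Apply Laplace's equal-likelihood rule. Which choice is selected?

D

Row averages: A=1.825, B=2.25, C=2.2, D=2.5, E=1.925, F=1.6
Highest average = 2.5 → D.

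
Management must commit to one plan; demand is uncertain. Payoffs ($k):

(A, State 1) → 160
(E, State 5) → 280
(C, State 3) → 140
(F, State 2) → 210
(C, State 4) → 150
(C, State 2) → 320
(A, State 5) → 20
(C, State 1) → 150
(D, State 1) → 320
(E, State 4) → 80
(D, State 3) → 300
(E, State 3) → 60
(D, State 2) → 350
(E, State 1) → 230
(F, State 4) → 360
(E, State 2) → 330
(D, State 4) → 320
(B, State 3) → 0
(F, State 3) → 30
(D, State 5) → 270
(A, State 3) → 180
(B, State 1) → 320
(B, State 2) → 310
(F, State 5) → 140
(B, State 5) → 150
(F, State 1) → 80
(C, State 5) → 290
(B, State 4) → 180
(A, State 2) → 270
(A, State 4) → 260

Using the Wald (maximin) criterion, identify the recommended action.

Row minima: A=20, B=0, C=140, D=270, E=60, F=30
Best worst-case = 270 → D.

D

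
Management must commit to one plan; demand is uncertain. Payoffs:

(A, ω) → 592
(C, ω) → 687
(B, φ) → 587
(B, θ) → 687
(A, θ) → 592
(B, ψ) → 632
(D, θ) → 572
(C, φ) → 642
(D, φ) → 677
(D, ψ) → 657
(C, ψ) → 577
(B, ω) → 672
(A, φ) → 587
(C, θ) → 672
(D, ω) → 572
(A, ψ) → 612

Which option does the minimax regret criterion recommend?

C

Column bests: θ=687, φ=677, ψ=657, ω=687.
A regrets: 95, 90, 45, 95 → max 95
B regrets: 0, 90, 25, 15 → max 90
C regrets: 15, 35, 80, 0 → max 80
D regrets: 115, 0, 0, 115 → max 115
Smallest max regret = 80 → C.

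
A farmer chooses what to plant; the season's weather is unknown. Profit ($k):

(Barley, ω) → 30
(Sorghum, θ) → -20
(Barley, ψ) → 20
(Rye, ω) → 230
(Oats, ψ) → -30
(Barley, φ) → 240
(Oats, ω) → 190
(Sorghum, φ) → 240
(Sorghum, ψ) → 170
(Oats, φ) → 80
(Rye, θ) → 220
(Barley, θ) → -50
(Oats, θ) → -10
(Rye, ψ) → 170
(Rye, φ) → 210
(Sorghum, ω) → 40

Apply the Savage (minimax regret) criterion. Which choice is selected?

Column bests: θ=220, φ=240, ψ=170, ω=230.
Rye regrets: 0, 30, 0, 0 → max 30
Oats regrets: 230, 160, 200, 40 → max 230
Barley regrets: 270, 0, 150, 200 → max 270
Sorghum regrets: 240, 0, 0, 190 → max 240
Smallest max regret = 30 → Rye.

Rye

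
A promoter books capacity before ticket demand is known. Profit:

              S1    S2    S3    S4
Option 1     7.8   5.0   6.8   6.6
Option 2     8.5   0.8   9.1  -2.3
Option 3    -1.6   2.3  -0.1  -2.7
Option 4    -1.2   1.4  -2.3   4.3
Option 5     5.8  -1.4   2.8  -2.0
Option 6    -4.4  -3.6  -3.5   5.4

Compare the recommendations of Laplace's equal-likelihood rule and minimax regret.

Row averages: Option 1=6.55, Option 2=4.025, Option 3=-0.525, Option 4=0.55, Option 5=1.3, Option 6=-1.525
Highest average = 6.55 → Option 1.
Column bests: S1=8.5, S2=5.0, S3=9.1, S4=6.6.
Option 1 regrets: 0.7, 0.0, 2.3, 0.0 → max 2.3
Option 2 regrets: 0.0, 4.2, 0.0, 8.9 → max 8.9
Option 3 regrets: 10.1, 2.7, 9.2, 9.3 → max 10.1
Option 4 regrets: 9.7, 3.6, 11.4, 2.3 → max 11.4
Option 5 regrets: 2.7, 6.4, 6.3, 8.6 → max 8.6
Option 6 regrets: 12.9, 8.6, 12.6, 1.2 → max 12.9
Smallest max regret = 2.3 → Option 1.

laplace → Option 1; minimax regret → Option 1 (agree)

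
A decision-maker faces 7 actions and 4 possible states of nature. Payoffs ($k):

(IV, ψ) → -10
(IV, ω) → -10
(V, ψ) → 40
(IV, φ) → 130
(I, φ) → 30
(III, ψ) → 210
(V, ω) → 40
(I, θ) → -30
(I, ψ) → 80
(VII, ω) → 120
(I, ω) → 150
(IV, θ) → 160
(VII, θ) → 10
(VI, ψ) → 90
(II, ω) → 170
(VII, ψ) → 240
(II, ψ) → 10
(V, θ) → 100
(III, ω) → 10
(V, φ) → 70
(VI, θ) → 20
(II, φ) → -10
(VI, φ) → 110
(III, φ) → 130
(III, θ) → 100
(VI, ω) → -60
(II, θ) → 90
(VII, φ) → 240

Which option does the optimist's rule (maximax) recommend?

VII

Row maxima: I=150, II=170, III=210, IV=160, V=100, VI=110, VII=240
Best best-case = 240 → VII.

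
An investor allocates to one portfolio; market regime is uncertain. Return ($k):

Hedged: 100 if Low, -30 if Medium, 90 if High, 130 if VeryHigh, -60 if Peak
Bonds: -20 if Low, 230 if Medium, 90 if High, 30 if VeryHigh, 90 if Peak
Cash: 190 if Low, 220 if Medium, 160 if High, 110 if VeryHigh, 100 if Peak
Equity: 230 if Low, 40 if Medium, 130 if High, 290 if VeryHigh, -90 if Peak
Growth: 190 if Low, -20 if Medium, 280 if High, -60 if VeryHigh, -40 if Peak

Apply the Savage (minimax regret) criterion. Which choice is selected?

Cash

Column bests: Low=230, Medium=230, High=280, VeryHigh=290, Peak=100.
Hedged regrets: 130, 260, 190, 160, 160 → max 260
Bonds regrets: 250, 0, 190, 260, 10 → max 260
Cash regrets: 40, 10, 120, 180, 0 → max 180
Equity regrets: 0, 190, 150, 0, 190 → max 190
Growth regrets: 40, 250, 0, 350, 140 → max 350
Smallest max regret = 180 → Cash.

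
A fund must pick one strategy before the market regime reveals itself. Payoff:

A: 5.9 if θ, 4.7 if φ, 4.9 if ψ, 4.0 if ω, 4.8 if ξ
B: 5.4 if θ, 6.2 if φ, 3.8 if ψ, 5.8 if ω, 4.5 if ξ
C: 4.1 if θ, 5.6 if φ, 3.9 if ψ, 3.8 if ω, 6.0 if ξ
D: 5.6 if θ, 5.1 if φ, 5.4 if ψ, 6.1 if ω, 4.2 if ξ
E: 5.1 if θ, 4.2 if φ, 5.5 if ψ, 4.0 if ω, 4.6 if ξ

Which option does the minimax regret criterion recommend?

Column bests: θ=5.9, φ=6.2, ψ=5.5, ω=6.1, ξ=6.0.
A regrets: 0.0, 1.5, 0.6, 2.1, 1.2 → max 2.1
B regrets: 0.5, 0.0, 1.7, 0.3, 1.5 → max 1.7
C regrets: 1.8, 0.6, 1.6, 2.3, 0.0 → max 2.3
D regrets: 0.3, 1.1, 0.1, 0.0, 1.8 → max 1.8
E regrets: 0.8, 2.0, 0.0, 2.1, 1.4 → max 2.1
Smallest max regret = 1.7 → B.

B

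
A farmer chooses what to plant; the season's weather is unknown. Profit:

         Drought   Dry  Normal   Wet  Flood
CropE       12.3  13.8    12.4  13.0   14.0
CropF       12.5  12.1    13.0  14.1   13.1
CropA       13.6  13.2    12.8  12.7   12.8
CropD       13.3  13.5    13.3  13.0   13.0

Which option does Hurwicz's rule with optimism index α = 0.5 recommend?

CropD

CropE: 0.5·14.0 + 0.5·12.3 = 13.15
CropF: 0.5·14.1 + 0.5·12.1 = 13.1
CropA: 0.5·13.6 + 0.5·12.7 = 13.15
CropD: 0.5·13.5 + 0.5·13.0 = 13.25
Highest Hurwicz score = 13.25 → CropD.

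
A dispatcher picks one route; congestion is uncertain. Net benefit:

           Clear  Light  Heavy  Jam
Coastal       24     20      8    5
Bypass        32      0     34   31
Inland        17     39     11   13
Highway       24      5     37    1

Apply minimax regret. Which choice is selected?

Column bests: Clear=32, Light=39, Heavy=37, Jam=31.
Coastal regrets: 8, 19, 29, 26 → max 29
Bypass regrets: 0, 39, 3, 0 → max 39
Inland regrets: 15, 0, 26, 18 → max 26
Highway regrets: 8, 34, 0, 30 → max 34
Smallest max regret = 26 → Inland.

Inland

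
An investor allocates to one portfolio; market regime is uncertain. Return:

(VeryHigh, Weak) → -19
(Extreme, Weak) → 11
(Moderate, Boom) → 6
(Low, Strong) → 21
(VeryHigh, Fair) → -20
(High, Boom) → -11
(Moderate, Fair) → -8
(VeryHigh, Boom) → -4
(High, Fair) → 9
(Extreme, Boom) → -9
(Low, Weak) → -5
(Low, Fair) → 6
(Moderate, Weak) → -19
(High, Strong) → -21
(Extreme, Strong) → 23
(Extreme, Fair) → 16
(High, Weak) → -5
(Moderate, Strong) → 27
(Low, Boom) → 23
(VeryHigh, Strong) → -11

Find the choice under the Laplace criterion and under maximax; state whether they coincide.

Row averages: Low=11.25, Moderate=1.5, High=-7, VeryHigh=-13.5, Extreme=10.25
Highest average = 11.25 → Low.
Row maxima: Low=23, Moderate=27, High=9, VeryHigh=-4, Extreme=23
Best best-case = 27 → Moderate.

laplace → Low; maximax → Moderate (disagree)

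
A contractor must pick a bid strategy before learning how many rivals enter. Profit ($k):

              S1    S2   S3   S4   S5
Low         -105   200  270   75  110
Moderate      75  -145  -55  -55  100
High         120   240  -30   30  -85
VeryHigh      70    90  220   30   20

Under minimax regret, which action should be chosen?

VeryHigh

Column bests: S1=120, S2=240, S3=270, S4=75, S5=110.
Low regrets: 225, 40, 0, 0, 0 → max 225
Moderate regrets: 45, 385, 325, 130, 10 → max 385
High regrets: 0, 0, 300, 45, 195 → max 300
VeryHigh regrets: 50, 150, 50, 45, 90 → max 150
Smallest max regret = 150 → VeryHigh.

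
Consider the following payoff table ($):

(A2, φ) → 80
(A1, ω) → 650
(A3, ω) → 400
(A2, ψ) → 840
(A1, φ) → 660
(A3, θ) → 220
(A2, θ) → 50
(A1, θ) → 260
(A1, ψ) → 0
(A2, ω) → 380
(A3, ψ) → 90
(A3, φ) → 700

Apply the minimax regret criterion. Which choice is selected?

Column bests: θ=260, φ=700, ψ=840, ω=650.
A1 regrets: 0, 40, 840, 0 → max 840
A2 regrets: 210, 620, 0, 270 → max 620
A3 regrets: 40, 0, 750, 250 → max 750
Smallest max regret = 620 → A2.

A2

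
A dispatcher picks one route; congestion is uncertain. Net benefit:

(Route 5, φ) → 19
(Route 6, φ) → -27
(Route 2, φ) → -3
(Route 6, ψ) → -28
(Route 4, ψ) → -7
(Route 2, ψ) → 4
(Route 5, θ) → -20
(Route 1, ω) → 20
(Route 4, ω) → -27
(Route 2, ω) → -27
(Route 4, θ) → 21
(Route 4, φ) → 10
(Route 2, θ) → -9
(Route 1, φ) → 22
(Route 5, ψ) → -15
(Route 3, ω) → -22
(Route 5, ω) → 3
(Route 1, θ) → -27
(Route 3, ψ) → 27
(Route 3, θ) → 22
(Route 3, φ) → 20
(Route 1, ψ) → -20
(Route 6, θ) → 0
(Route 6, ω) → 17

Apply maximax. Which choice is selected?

Row maxima: Route 1=22, Route 2=4, Route 3=27, Route 4=21, Route 5=19, Route 6=17
Best best-case = 27 → Route 3.

Route 3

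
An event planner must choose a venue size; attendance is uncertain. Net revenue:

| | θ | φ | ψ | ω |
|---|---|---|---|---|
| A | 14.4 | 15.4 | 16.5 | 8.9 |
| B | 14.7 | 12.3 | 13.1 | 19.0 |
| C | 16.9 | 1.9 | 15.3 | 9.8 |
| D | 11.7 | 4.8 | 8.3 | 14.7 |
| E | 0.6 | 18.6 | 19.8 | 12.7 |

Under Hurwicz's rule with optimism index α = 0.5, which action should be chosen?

B

A: 0.5·16.5 + 0.5·8.9 = 12.7
B: 0.5·19.0 + 0.5·12.3 = 15.65
C: 0.5·16.9 + 0.5·1.9 = 9.4
D: 0.5·14.7 + 0.5·4.8 = 9.75
E: 0.5·19.8 + 0.5·0.6 = 10.2
Highest Hurwicz score = 15.65 → B.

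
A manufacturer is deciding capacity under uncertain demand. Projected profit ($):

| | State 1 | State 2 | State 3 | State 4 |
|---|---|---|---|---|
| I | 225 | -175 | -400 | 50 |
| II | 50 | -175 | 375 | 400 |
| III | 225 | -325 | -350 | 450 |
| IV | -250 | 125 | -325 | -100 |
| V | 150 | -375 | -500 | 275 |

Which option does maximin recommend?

II

Row minima: I=-400, II=-175, III=-350, IV=-325, V=-500
Best worst-case = -175 → II.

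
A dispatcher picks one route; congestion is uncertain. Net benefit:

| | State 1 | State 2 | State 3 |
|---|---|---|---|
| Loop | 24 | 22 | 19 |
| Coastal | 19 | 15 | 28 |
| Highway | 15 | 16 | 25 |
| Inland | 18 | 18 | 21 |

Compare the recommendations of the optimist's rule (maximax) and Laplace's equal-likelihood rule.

maximax → Coastal; laplace → Loop (disagree)

Row maxima: Loop=24, Coastal=28, Highway=25, Inland=21
Best best-case = 28 → Coastal.
Row averages: Loop=65/3, Coastal=62/3, Highway=56/3, Inland=19
Highest average = 65/3 → Loop.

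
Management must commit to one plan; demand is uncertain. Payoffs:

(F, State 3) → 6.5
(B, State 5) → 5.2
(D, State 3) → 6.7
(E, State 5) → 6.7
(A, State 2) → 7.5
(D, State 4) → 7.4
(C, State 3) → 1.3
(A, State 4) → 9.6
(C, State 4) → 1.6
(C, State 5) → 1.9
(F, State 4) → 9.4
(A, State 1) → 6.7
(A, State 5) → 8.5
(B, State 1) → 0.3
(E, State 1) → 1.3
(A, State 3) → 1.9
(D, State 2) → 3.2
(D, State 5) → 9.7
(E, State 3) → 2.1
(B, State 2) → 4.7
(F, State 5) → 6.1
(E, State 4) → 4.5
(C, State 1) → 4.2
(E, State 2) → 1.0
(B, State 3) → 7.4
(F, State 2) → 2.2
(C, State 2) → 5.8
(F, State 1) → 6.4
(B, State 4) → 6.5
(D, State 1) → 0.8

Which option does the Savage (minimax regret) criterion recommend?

Column bests: State 1=6.7, State 2=7.5, State 3=7.4, State 4=9.6, State 5=9.7.
A regrets: 0.0, 0.0, 5.5, 0.0, 1.2 → max 5.5
B regrets: 6.4, 2.8, 0.0, 3.1, 4.5 → max 6.4
C regrets: 2.5, 1.7, 6.1, 8.0, 7.8 → max 8.0
D regrets: 5.9, 4.3, 0.7, 2.2, 0.0 → max 5.9
E regrets: 5.4, 6.5, 5.3, 5.1, 3.0 → max 6.5
F regrets: 0.3, 5.3, 0.9, 0.2, 3.6 → max 5.3
Smallest max regret = 5.3 → F.

F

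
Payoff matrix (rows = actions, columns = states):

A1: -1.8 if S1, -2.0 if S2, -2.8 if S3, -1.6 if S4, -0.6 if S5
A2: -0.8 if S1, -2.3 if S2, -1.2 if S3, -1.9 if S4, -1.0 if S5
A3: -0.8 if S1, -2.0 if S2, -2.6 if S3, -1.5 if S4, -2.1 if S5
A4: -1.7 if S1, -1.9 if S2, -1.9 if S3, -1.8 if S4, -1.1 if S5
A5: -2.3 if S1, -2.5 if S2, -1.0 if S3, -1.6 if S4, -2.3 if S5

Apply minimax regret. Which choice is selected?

Column bests: S1=-0.8, S2=-1.9, S3=-1.0, S4=-1.5, S5=-0.6.
A1 regrets: 1.0, 0.1, 1.8, 0.1, 0.0 → max 1.8
A2 regrets: 0.0, 0.4, 0.2, 0.4, 0.4 → max 0.4
A3 regrets: 0.0, 0.1, 1.6, 0.0, 1.5 → max 1.6
A4 regrets: 0.9, 0.0, 0.9, 0.3, 0.5 → max 0.9
A5 regrets: 1.5, 0.6, 0.0, 0.1, 1.7 → max 1.7
Smallest max regret = 0.4 → A2.

A2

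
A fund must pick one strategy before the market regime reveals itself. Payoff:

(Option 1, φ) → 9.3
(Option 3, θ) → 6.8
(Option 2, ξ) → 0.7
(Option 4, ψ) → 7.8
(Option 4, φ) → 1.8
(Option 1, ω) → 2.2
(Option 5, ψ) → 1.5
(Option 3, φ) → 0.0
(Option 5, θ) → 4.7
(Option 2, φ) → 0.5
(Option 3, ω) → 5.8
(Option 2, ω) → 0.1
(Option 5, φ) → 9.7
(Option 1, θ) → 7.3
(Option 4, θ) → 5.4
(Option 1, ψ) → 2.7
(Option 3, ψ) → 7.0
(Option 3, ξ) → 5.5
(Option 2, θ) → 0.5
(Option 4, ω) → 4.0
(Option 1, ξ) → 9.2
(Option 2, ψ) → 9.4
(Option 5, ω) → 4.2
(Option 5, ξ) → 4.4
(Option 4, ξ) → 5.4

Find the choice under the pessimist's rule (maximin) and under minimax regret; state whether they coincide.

Row minima: Option 1=2.2, Option 2=0.1, Option 3=0.0, Option 4=1.8, Option 5=1.5
Best worst-case = 2.2 → Option 1.
Column bests: θ=7.3, φ=9.7, ψ=9.4, ω=5.8, ξ=9.2.
Option 1 regrets: 0.0, 0.4, 6.7, 3.6, 0.0 → max 6.7
Option 2 regrets: 6.8, 9.2, 0.0, 5.7, 8.5 → max 9.2
Option 3 regrets: 0.5, 9.7, 2.4, 0.0, 3.7 → max 9.7
Option 4 regrets: 1.9, 7.9, 1.6, 1.8, 3.8 → max 7.9
Option 5 regrets: 2.6, 0.0, 7.9, 1.6, 4.8 → max 7.9
Smallest max regret = 6.7 → Option 1.

maximin → Option 1; minimax regret → Option 1 (agree)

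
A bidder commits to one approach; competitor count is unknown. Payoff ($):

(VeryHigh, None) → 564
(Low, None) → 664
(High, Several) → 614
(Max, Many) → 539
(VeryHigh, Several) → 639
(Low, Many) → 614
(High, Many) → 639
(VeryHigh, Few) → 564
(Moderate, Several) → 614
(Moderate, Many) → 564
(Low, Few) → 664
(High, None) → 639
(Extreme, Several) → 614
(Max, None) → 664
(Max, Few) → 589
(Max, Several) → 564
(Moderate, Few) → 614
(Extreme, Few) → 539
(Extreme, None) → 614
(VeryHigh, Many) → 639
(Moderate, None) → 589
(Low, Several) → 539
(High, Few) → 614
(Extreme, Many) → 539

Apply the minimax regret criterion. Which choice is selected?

Column bests: None=664, Few=664, Several=639, Many=639.
Low regrets: 0, 0, 100, 25 → max 100
Moderate regrets: 75, 50, 25, 75 → max 75
High regrets: 25, 50, 25, 0 → max 50
VeryHigh regrets: 100, 100, 0, 0 → max 100
Extreme regrets: 50, 125, 25, 100 → max 125
Max regrets: 0, 75, 75, 100 → max 100
Smallest max regret = 50 → High.

High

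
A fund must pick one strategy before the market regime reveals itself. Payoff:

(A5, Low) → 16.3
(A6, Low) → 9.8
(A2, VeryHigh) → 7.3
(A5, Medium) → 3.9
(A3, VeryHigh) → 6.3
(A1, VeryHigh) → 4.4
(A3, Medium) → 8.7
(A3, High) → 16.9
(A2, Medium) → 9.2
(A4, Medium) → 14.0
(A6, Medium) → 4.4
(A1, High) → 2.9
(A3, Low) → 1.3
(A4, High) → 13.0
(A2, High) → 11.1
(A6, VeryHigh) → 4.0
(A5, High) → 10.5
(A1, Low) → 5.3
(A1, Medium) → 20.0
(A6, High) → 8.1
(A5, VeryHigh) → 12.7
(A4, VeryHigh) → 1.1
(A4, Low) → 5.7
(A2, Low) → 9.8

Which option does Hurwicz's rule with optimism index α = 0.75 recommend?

A1: 0.75·20.0 + 0.25·2.9 = 15.725
A2: 0.75·11.1 + 0.25·7.3 = 10.15
A3: 0.75·16.9 + 0.25·1.3 = 13
A4: 0.75·14.0 + 0.25·1.1 = 10.775
A5: 0.75·16.3 + 0.25·3.9 = 13.2
A6: 0.75·9.8 + 0.25·4.0 = 8.35
Highest Hurwicz score = 15.725 → A1.

A1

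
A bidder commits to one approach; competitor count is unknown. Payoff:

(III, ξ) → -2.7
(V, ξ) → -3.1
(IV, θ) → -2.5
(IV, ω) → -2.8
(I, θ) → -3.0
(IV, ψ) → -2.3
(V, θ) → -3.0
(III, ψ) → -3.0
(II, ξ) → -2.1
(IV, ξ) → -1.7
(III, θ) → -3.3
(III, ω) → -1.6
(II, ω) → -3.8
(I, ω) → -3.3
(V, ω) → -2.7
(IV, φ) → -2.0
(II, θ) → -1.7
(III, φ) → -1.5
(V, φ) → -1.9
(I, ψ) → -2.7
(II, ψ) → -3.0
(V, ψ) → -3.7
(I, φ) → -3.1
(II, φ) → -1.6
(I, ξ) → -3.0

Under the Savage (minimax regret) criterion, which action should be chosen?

IV

Column bests: θ=-1.7, φ=-1.5, ψ=-2.3, ω=-1.6, ξ=-1.7.
I regrets: 1.3, 1.6, 0.4, 1.7, 1.3 → max 1.7
II regrets: 0.0, 0.1, 0.7, 2.2, 0.4 → max 2.2
III regrets: 1.6, 0.0, 0.7, 0.0, 1.0 → max 1.6
IV regrets: 0.8, 0.5, 0.0, 1.2, 0.0 → max 1.2
V regrets: 1.3, 0.4, 1.4, 1.1, 1.4 → max 1.4
Smallest max regret = 1.2 → IV.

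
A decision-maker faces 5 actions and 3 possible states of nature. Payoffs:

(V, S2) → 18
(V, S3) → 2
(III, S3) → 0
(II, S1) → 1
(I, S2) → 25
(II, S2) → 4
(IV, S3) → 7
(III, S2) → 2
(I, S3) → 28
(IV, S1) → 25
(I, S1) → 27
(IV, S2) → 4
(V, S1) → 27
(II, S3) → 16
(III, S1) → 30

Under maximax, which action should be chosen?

III

Row maxima: I=28, II=16, III=30, IV=25, V=27
Best best-case = 30 → III.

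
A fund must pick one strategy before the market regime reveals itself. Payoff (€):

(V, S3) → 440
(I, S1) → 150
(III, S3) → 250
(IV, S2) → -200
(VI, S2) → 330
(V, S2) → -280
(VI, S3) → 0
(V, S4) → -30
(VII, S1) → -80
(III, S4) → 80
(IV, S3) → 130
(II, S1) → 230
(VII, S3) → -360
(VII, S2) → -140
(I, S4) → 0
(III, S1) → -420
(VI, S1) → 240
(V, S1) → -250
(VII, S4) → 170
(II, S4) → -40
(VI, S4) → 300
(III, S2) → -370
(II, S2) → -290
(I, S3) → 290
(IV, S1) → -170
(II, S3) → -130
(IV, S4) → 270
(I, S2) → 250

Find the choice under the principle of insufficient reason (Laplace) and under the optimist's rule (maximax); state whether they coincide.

Row averages: I=172.5, II=-57.5, III=-115, IV=7.5, V=-30, VI=217.5, VII=-102.5
Highest average = 217.5 → VI.
Row maxima: I=290, II=230, III=250, IV=270, V=440, VI=330, VII=170
Best best-case = 440 → V.

laplace → VI; maximax → V (disagree)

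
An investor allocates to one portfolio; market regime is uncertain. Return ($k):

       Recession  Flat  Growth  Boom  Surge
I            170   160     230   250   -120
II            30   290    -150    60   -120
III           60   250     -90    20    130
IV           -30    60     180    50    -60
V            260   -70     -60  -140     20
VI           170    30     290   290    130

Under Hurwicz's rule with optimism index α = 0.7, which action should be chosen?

VI

I: 0.7·250 + 0.3·(-120) = 139
II: 0.7·290 + 0.3·(-150) = 158
III: 0.7·250 + 0.3·(-90) = 148
IV: 0.7·180 + 0.3·(-60) = 108
V: 0.7·260 + 0.3·(-140) = 140
VI: 0.7·290 + 0.3·30 = 212
Highest Hurwicz score = 212 → VI.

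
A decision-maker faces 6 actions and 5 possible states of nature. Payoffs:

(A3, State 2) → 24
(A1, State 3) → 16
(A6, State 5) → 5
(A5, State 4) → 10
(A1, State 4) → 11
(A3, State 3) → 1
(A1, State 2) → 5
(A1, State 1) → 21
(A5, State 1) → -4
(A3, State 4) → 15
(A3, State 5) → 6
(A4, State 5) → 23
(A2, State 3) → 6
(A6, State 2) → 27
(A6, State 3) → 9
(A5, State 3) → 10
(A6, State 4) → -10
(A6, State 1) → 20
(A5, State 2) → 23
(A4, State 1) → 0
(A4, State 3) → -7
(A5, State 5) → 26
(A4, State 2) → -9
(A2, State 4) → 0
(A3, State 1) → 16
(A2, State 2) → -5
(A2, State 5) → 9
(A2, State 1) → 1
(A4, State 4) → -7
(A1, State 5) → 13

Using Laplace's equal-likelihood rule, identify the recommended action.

A1

Row averages: A1=13.2, A2=2.2, A3=12.4, A4=0, A5=13, A6=10.2
Highest average = 13.2 → A1.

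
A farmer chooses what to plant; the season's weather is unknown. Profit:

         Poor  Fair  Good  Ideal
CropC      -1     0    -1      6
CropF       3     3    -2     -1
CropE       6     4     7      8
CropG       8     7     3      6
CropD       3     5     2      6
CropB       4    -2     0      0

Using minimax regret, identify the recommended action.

CropE

Column bests: Poor=8, Fair=7, Good=7, Ideal=8.
CropC regrets: 9, 7, 8, 2 → max 9
CropF regrets: 5, 4, 9, 9 → max 9
CropE regrets: 2, 3, 0, 0 → max 3
CropG regrets: 0, 0, 4, 2 → max 4
CropD regrets: 5, 2, 5, 2 → max 5
CropB regrets: 4, 9, 7, 8 → max 9
Smallest max regret = 3 → CropE.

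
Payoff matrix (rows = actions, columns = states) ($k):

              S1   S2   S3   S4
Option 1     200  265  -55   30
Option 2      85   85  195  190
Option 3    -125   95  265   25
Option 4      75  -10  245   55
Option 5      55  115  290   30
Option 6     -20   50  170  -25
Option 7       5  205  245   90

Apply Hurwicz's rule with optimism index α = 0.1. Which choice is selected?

Option 2

Option 1: 0.1·265 + 0.9·(-55) = -23
Option 2: 0.1·195 + 0.9·85 = 96
Option 3: 0.1·265 + 0.9·(-125) = -86
Option 4: 0.1·245 + 0.9·(-10) = 15.5
Option 5: 0.1·290 + 0.9·30 = 56
Option 6: 0.1·170 + 0.9·(-25) = -5.5
Option 7: 0.1·245 + 0.9·5 = 29
Highest Hurwicz score = 96 → Option 2.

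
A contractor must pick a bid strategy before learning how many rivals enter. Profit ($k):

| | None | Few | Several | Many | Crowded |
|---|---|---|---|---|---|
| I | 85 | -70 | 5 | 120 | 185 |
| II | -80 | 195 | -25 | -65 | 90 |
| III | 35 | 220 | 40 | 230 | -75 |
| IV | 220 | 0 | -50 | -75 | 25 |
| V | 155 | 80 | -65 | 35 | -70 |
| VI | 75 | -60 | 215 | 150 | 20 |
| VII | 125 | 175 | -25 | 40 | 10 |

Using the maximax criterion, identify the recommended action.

Row maxima: I=185, II=195, III=230, IV=220, V=155, VI=215, VII=175
Best best-case = 230 → III.

III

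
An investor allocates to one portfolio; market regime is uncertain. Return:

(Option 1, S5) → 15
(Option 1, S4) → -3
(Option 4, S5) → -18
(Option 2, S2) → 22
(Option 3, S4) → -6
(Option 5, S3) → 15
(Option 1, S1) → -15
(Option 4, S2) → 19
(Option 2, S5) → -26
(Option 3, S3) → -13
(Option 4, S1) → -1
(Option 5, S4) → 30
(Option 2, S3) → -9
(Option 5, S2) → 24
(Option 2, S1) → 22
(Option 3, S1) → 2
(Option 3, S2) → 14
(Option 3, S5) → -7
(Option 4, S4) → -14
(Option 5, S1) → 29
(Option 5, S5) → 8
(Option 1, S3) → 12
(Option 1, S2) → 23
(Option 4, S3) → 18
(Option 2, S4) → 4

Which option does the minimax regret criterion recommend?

Option 5

Column bests: S1=29, S2=24, S3=18, S4=30, S5=15.
Option 1 regrets: 44, 1, 6, 33, 0 → max 44
Option 2 regrets: 7, 2, 27, 26, 41 → max 41
Option 3 regrets: 27, 10, 31, 36, 22 → max 36
Option 4 regrets: 30, 5, 0, 44, 33 → max 44
Option 5 regrets: 0, 0, 3, 0, 7 → max 7
Smallest max regret = 7 → Option 5.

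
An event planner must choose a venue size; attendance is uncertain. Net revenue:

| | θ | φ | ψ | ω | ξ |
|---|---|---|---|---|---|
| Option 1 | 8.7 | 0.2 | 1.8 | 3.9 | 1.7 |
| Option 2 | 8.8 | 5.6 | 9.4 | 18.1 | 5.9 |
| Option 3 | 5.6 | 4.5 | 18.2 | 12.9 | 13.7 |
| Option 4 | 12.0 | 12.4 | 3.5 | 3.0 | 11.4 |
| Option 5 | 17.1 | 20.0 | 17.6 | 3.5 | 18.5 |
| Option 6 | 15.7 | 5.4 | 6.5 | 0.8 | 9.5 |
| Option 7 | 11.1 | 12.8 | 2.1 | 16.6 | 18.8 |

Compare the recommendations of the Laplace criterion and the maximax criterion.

laplace → Option 5; maximax → Option 5 (agree)

Row averages: Option 1=3.26, Option 2=9.56, Option 3=10.98, Option 4=8.46, Option 5=15.34, Option 6=7.58, Option 7=12.28
Highest average = 15.34 → Option 5.
Row maxima: Option 1=8.7, Option 2=18.1, Option 3=18.2, Option 4=12.4, Option 5=20.0, Option 6=15.7, Option 7=18.8
Best best-case = 20.0 → Option 5.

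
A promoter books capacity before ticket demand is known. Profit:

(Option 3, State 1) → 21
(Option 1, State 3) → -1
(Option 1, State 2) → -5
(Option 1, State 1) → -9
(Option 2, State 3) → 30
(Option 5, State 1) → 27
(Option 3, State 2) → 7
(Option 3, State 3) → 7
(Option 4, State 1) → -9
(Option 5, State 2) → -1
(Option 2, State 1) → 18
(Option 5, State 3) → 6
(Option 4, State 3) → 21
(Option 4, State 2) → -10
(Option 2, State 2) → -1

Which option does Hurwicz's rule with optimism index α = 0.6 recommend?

Option 2

Option 1: 0.6·(-1) + 0.4·(-9) = -4.2
Option 2: 0.6·30 + 0.4·(-1) = 17.6
Option 3: 0.6·21 + 0.4·7 = 15.4
Option 4: 0.6·21 + 0.4·(-10) = 8.6
Option 5: 0.6·27 + 0.4·(-1) = 15.8
Highest Hurwicz score = 17.6 → Option 2.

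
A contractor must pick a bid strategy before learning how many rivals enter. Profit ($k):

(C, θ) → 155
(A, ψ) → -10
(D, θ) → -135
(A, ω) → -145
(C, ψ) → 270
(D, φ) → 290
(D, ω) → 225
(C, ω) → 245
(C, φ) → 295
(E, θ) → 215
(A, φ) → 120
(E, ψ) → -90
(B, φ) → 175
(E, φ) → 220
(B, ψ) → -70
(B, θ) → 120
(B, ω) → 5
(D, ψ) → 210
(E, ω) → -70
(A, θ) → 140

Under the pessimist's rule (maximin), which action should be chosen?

C

Row minima: A=-145, B=-70, C=155, D=-135, E=-90
Best worst-case = 155 → C.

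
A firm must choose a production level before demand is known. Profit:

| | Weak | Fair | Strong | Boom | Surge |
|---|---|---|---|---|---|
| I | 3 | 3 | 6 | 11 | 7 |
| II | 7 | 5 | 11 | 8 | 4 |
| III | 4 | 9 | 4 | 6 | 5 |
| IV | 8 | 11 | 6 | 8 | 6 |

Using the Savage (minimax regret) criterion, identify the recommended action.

IV

Column bests: Weak=8, Fair=11, Strong=11, Boom=11, Surge=7.
I regrets: 5, 8, 5, 0, 0 → max 8
II regrets: 1, 6, 0, 3, 3 → max 6
III regrets: 4, 2, 7, 5, 2 → max 7
IV regrets: 0, 0, 5, 3, 1 → max 5
Smallest max regret = 5 → IV.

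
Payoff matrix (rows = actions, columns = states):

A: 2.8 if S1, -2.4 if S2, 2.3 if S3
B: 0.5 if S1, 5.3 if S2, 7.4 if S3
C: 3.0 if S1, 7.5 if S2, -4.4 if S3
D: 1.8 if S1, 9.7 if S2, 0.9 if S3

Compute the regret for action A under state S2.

Best payoff under S2 is 9.7.
Regret = 9.7 − (-2.4) = 12.1.

12.1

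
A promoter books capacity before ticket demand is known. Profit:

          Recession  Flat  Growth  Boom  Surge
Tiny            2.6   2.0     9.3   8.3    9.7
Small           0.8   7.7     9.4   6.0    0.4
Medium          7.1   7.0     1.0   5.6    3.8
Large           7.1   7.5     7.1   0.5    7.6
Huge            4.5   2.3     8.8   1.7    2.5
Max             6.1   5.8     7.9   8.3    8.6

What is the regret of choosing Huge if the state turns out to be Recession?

Best payoff under Recession is 7.1.
Regret = 7.1 − 4.5 = 2.6.

2.6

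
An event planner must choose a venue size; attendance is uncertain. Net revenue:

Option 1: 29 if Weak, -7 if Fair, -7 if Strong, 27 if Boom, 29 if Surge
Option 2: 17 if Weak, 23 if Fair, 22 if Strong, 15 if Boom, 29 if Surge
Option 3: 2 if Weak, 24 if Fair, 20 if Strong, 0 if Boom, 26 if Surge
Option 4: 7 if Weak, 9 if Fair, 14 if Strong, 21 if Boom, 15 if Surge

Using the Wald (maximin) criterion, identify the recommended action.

Row minima: Option 1=-7, Option 2=15, Option 3=0, Option 4=7
Best worst-case = 15 → Option 2.

Option 2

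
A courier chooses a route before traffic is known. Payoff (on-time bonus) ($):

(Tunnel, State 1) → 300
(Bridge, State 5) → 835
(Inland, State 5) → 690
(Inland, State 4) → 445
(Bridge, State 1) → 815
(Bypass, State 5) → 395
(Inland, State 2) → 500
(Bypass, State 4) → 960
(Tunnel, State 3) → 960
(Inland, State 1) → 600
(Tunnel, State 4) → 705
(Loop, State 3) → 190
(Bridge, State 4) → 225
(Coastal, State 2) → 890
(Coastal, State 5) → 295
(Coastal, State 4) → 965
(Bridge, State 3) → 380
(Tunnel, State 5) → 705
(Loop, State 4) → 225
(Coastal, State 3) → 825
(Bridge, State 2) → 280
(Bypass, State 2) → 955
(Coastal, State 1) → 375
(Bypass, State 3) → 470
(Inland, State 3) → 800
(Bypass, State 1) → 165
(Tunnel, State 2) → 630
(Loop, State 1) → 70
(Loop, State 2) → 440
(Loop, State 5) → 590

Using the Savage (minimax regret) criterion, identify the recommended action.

Column bests: State 1=815, State 2=955, State 3=960, State 4=965, State 5=835.
Coastal regrets: 440, 65, 135, 0, 540 → max 540
Loop regrets: 745, 515, 770, 740, 245 → max 770
Inland regrets: 215, 455, 160, 520, 145 → max 520
Bypass regrets: 650, 0, 490, 5, 440 → max 650
Bridge regrets: 0, 675, 580, 740, 0 → max 740
Tunnel regrets: 515, 325, 0, 260, 130 → max 515
Smallest max regret = 515 → Tunnel.

Tunnel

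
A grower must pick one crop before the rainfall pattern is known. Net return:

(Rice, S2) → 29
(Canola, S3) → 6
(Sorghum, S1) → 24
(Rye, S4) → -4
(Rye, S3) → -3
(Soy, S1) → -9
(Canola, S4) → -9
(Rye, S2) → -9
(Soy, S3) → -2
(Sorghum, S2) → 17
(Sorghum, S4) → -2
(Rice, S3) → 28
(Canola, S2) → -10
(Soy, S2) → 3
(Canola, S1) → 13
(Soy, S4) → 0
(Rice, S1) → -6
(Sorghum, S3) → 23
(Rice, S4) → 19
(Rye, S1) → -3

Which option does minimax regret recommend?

Column bests: S1=24, S2=29, S3=28, S4=19.
Rye regrets: 27, 38, 31, 23 → max 38
Canola regrets: 11, 39, 22, 28 → max 39
Soy regrets: 33, 26, 30, 19 → max 33
Rice regrets: 30, 0, 0, 0 → max 30
Sorghum regrets: 0, 12, 5, 21 → max 21
Smallest max regret = 21 → Sorghum.

Sorghum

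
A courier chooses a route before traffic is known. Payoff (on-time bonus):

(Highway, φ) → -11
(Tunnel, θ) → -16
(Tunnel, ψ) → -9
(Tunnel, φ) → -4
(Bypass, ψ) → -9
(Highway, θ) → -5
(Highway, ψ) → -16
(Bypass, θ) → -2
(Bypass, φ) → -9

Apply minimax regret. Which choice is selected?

Column bests: θ=-2, φ=-4, ψ=-9.
Tunnel regrets: 14, 0, 0 → max 14
Bypass regrets: 0, 5, 0 → max 5
Highway regrets: 3, 7, 7 → max 7
Smallest max regret = 5 → Bypass.

Bypass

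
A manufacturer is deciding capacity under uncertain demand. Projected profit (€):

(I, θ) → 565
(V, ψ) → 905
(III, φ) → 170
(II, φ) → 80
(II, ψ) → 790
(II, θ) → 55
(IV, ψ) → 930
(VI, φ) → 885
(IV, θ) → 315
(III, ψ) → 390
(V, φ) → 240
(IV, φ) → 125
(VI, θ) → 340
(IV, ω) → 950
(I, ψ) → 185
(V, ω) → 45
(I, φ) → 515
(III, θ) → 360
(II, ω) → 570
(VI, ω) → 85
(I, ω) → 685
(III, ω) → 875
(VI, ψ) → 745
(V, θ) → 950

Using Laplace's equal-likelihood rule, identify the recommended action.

IV

Row averages: I=487.5, II=373.75, III=448.75, IV=580, V=535, VI=513.75
Highest average = 580 → IV.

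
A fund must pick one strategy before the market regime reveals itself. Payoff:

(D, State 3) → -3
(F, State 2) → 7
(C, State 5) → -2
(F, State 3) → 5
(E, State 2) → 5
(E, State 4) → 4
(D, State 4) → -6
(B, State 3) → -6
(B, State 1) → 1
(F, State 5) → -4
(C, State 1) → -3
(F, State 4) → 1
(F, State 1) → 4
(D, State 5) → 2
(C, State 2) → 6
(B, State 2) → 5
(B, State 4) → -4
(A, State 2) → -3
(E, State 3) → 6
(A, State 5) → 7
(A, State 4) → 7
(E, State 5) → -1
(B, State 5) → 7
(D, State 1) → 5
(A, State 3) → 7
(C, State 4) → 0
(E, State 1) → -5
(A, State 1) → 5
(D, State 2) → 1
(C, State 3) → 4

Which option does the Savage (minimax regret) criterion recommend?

Column bests: State 1=5, State 2=7, State 3=7, State 4=7, State 5=7.
A regrets: 0, 10, 0, 0, 0 → max 10
B regrets: 4, 2, 13, 11, 0 → max 13
C regrets: 8, 1, 3, 7, 9 → max 9
D regrets: 0, 6, 10, 13, 5 → max 13
E regrets: 10, 2, 1, 3, 8 → max 10
F regrets: 1, 0, 2, 6, 11 → max 11
Smallest max regret = 9 → C.

C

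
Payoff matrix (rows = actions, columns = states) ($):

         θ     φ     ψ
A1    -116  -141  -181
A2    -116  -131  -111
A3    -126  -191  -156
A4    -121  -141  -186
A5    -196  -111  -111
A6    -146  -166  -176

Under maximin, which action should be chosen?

A2

Row minima: A1=-181, A2=-131, A3=-191, A4=-186, A5=-196, A6=-176
Best worst-case = -131 → A2.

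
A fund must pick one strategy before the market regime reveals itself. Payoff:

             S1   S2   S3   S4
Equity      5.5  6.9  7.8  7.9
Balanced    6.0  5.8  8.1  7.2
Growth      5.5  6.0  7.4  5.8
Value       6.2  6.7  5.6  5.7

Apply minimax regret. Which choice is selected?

Equity

Column bests: S1=6.2, S2=6.9, S3=8.1, S4=7.9.
Equity regrets: 0.7, 0.0, 0.3, 0.0 → max 0.7
Balanced regrets: 0.2, 1.1, 0.0, 0.7 → max 1.1
Growth regrets: 0.7, 0.9, 0.7, 2.1 → max 2.1
Value regrets: 0.0, 0.2, 2.5, 2.2 → max 2.5
Smallest max regret = 0.7 → Equity.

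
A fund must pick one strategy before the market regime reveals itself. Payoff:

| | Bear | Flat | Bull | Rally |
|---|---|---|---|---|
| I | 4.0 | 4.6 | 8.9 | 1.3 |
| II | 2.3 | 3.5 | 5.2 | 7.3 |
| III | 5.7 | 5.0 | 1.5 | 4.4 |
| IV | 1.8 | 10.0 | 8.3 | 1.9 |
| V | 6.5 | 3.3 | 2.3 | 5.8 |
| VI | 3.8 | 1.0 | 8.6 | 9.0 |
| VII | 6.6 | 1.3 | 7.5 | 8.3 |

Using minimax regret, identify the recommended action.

II

Column bests: Bear=6.6, Flat=10.0, Bull=8.9, Rally=9.0.
I regrets: 2.6, 5.4, 0.0, 7.7 → max 7.7
II regrets: 4.3, 6.5, 3.7, 1.7 → max 6.5
III regrets: 0.9, 5.0, 7.4, 4.6 → max 7.4
IV regrets: 4.8, 0.0, 0.6, 7.1 → max 7.1
V regrets: 0.1, 6.7, 6.6, 3.2 → max 6.7
VI regrets: 2.8, 9.0, 0.3, 0.0 → max 9.0
VII regrets: 0.0, 8.7, 1.4, 0.7 → max 8.7
Smallest max regret = 6.5 → II.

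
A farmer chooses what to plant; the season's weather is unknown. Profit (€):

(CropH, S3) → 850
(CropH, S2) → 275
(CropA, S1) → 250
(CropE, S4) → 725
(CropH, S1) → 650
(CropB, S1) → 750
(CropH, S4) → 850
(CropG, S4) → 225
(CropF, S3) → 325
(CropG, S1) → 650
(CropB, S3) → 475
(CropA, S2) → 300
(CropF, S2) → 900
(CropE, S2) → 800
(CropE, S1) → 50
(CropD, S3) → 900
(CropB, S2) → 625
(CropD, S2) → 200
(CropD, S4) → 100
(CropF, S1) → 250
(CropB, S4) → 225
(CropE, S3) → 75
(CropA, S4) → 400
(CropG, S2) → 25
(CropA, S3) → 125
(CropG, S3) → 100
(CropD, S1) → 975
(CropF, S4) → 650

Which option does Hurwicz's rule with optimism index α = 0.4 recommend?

CropG: 0.4·650 + 0.6·25 = 275
CropB: 0.4·750 + 0.6·225 = 435
CropF: 0.4·900 + 0.6·250 = 510
CropH: 0.4·850 + 0.6·275 = 505
CropA: 0.4·400 + 0.6·125 = 235
CropE: 0.4·800 + 0.6·50 = 350
CropD: 0.4·975 + 0.6·100 = 450
Highest Hurwicz score = 510 → CropF.

CropF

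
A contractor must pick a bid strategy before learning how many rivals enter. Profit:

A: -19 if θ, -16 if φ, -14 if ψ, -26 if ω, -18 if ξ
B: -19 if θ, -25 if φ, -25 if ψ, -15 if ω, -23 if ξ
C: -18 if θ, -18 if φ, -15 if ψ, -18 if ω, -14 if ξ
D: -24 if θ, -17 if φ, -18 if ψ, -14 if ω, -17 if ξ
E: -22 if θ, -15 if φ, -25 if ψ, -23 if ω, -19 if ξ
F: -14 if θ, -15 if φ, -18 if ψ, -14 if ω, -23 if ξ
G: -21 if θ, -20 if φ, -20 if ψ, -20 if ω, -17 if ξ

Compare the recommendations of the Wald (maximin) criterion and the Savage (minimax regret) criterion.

maximin → C; minimax regret → C (agree)

Row minima: A=-26, B=-25, C=-18, D=-24, E=-25, F=-23, G=-21
Best worst-case = -18 → C.
Column bests: θ=-14, φ=-15, ψ=-14, ω=-14, ξ=-14.
A regrets: 5, 1, 0, 12, 4 → max 12
B regrets: 5, 10, 11, 1, 9 → max 11
C regrets: 4, 3, 1, 4, 0 → max 4
D regrets: 10, 2, 4, 0, 3 → max 10
E regrets: 8, 0, 11, 9, 5 → max 11
F regrets: 0, 0, 4, 0, 9 → max 9
G regrets: 7, 5, 6, 6, 3 → max 7
Smallest max regret = 4 → C.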